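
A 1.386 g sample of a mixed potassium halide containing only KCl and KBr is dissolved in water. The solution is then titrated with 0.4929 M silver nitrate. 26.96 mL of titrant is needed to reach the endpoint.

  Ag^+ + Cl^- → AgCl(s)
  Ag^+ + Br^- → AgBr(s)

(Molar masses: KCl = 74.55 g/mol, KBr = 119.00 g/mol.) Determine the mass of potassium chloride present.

n(AgNO3) = 0.02696 × 0.4929 = 0.01329 mol
Let x = n(KCl), y = n(KBr).
Titrant: 1x + 1y = 0.01329;  mass: 74.55x + 119.00y = 1.386
Solving, x = 4.395 × 10^-3 mol, y = 8.894 × 10^-3 mol
mass of KCl = 4.395 × 10^-3 × 74.55 = 0.3276 g

0.3276 g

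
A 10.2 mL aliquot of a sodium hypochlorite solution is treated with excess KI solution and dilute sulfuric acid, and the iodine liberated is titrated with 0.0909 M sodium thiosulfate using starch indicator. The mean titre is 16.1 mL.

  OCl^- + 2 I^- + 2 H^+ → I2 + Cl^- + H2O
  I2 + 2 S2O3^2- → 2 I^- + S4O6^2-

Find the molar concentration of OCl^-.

0.0717 M

n(S2O3^2-) = 0.0161 × 0.0909 = 1.46 × 10^-3 mol
n(I2) = n(S2O3^2-)/2 = 7.32 × 10^-4 mol
n(OCl^-) in the aliquot = 7.32 × 10^-4 mol (1:1 ratio)
[OCl^-] = 7.32 × 10^-4 / 0.0102 = 0.0717 mol/L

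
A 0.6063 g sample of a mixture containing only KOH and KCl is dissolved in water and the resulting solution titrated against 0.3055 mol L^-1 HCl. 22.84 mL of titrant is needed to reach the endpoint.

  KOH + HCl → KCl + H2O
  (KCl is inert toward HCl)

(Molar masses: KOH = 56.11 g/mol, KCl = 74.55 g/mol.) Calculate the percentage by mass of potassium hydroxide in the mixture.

64.57 %

n(HCl) = 0.02284 × 0.3055 = 6.978 × 10^-3 mol
Let x = n(KOH), y = n(KCl).
Titrant: 1x = 6.978 × 10^-3;  mass: 56.11x + 74.55y = 0.6063
Solving, x = 6.978 × 10^-3 mol, y = 2.881 × 10^-3 mol
mass of KOH = 6.978 × 10^-3 × 56.11 = 0.3915 g
% KOH = 0.3915 / 0.6063 × 100 = 64.57 %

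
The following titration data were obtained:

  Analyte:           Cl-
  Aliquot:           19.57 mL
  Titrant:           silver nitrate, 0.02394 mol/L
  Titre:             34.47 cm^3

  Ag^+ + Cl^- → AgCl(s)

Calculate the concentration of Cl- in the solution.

0.04217 mol/L

n(AgNO3) = 0.03447 L × 0.02394 mol/L = 8.252 × 10^-4 mol
n(Cl-) = 8.252 × 10^-4 mol (1:1 mole ratio)
[Cl-] = 8.252 × 10^-4 mol / 0.01957 L = 0.04217 mol/L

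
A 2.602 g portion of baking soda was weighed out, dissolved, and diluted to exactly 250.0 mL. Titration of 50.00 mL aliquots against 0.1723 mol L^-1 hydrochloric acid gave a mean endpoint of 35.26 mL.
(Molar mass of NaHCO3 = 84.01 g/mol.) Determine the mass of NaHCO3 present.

2.552 g

NaHCO3 + HCl → NaCl + H2O + CO2
n(HCl) per titration = 0.03526 × 0.1723 = 6.075 × 10^-3 mol
n(NaHCO3) in each aliquot = 6.075 × 10^-3 mol (1:1 ratio)
n(NaHCO3) in the whole flask = 6.075 × 10^-3 × 250.0/50.00 = 0.03038 mol
mass of NaHCO3 = 0.03038 × 84.01 = 2.552 g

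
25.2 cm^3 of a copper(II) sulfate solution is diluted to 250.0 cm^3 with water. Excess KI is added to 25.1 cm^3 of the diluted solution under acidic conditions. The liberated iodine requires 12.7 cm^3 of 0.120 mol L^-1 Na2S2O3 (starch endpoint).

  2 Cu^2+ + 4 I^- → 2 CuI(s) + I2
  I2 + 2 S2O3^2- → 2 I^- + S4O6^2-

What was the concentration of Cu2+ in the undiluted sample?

n(S2O3^2-) = 0.0127 × 0.120 = 1.52 × 10^-3 mol
n(I2) = n(S2O3^2-)/2 = 7.62 × 10^-4 mol
From the 2:1 ratio, n(Cu2+) in the aliquot = 2/1 × 7.62 × 10^-4 = 1.52 × 10^-3 mol
[Cu2+]_dilute = 1.52 × 10^-3 / 0.0251 = 0.0607 mol/L
[Cu2+]_original = 0.0607 × 250.0/25.2 = 0.602 mol/L

0.602 mol/L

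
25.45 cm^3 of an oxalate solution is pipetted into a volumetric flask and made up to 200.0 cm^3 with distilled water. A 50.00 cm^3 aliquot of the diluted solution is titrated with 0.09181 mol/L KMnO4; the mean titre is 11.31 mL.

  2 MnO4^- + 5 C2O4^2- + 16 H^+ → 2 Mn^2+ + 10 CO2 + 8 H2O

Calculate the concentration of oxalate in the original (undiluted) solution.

0.4080 mol/L

n(KMnO4) = 0.01131 × 0.09181 = 1.038 × 10^-3 mol
From the 5:2 ratio, n(C2O4^2-) in the aliquot = 5/2 × 1.038 × 10^-3 = 2.596 × 10^-3 mol
[C2O4^2-]_dilute = 2.596 × 10^-3 / 0.05000 = 0.05192 mol/L
Dilution factor = 200.0 / 25.45 = 7.859
[C2O4^2-]_stock = 0.05192 × 7.859 = 0.4080 mol/L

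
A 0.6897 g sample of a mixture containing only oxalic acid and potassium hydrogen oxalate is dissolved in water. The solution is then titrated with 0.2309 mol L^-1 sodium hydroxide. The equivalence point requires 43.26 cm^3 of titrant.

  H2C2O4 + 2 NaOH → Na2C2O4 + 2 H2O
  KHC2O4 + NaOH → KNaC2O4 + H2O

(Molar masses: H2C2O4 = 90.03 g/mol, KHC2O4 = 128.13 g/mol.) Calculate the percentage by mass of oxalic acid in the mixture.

46.34 %

n(NaOH) = 0.04326 × 0.2309 = 9.989 × 10^-3 mol
Let x = n(H2C2O4), y = n(KHC2O4).
Titrant: 2x + 1y = 9.989 × 10^-3;  mass: 90.03x + 128.13y = 0.6897
Solving, x = 3.550 × 10^-3 mol, y = 2.888 × 10^-3 mol
mass of H2C2O4 = 3.550 × 10^-3 × 90.03 = 0.3196 g
% H2C2O4 = 0.3196 / 0.6897 × 100 = 46.34 %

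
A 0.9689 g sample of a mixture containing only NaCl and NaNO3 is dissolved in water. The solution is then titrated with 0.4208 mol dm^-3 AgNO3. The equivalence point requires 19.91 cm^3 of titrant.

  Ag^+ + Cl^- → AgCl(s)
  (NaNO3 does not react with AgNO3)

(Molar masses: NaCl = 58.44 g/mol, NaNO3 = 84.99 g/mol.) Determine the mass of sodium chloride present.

0.4896 g

n(AgNO3) = 0.01991 × 0.4208 = 8.378 × 10^-3 mol
Let x = n(NaCl), y = n(NaNO3).
Titrant: 1x = 8.378 × 10^-3;  mass: 58.44x + 84.99y = 0.9689
Solving, x = 8.378 × 10^-3 mol, y = 5.639 × 10^-3 mol
mass of NaCl = 8.378 × 10^-3 × 58.44 = 0.4896 g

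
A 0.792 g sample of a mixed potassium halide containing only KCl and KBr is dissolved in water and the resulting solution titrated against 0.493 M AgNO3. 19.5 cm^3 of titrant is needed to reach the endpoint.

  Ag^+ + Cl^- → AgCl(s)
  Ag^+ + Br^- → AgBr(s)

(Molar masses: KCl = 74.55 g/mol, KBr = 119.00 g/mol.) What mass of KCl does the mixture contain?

n(AgNO3) = 0.0195 × 0.493 = 9.61 × 10^-3 mol
Let x = n(KCl), y = n(KBr).
Titrant: 1x + 1y = 9.61 × 10^-3;  mass: 74.55x + 119.00y = 0.792
Solving, x = 7.92 × 10^-3 mol, y = 1.69 × 10^-3 mol
mass of KCl = 7.92 × 10^-3 × 74.55 = 0.590 g

0.590 g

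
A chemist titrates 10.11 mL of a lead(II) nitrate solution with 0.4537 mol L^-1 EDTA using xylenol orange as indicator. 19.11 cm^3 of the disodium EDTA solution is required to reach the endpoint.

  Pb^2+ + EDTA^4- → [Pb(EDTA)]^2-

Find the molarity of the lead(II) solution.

n(EDTA) = 0.01911 L × 0.4537 mol/L = 8.670 × 10^-3 mol
n(Pb2+) = 8.670 × 10^-3 mol (1:1 mole ratio)
[Pb2+] = 8.670 × 10^-3 mol / 0.01011 L = 0.8576 mol/L

0.8576 mol/L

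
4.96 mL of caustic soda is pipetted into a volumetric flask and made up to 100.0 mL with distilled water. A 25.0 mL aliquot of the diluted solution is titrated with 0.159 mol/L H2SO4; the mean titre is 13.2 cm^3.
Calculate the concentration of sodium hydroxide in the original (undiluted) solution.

3.39 mol/L

2 NaOH + H2SO4 → Na2SO4 + 2 H2O
n(H2SO4) = 0.0132 × 0.159 = 2.10 × 10^-3 mol
From the 2:1 ratio, n(NaOH) in the aliquot = 2/1 × 2.10 × 10^-3 = 4.20 × 10^-3 mol
[NaOH]_dilute = 4.20 × 10^-3 / 0.0250 = 0.168 mol/L
Dilution factor = 100.0 / 4.96 = 20.16
[NaOH]_stock = 0.168 × 20.16 = 3.39 mol/L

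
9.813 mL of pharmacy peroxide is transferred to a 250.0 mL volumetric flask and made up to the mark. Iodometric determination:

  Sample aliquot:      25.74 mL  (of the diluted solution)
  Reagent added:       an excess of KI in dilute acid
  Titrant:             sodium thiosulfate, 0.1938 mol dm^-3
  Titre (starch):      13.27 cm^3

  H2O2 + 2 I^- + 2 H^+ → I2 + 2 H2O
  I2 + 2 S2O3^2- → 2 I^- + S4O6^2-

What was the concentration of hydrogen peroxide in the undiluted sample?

n(S2O3^2-) = 0.01327 × 0.1938 = 2.572 × 10^-3 mol
n(I2) = n(S2O3^2-)/2 = 1.286 × 10^-3 mol
n(H2O2) in the aliquot = 1.286 × 10^-3 mol (1:1 ratio)
[H2O2]_dilute = 1.286 × 10^-3 / 0.02574 = 0.04996 mol/L
[H2O2]_original = 0.04996 × 250.0/9.813 = 1.273 mol/L

1.273 mol/L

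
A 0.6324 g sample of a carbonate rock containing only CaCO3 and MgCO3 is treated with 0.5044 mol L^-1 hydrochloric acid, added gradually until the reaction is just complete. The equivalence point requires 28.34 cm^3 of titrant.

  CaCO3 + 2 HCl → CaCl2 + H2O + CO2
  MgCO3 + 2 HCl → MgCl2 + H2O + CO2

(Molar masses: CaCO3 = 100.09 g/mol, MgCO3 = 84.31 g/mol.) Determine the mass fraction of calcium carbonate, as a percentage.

29.90 %

n(HCl) = 0.02834 × 0.5044 = 0.01429 mol
Let x = n(CaCO3), y = n(MgCO3).
Titrant: 2x + 2y = 0.01429;  mass: 100.09x + 84.31y = 0.6324
Solving, x = 1.889 × 10^-3 mol, y = 5.258 × 10^-3 mol
mass of CaCO3 = 1.889 × 10^-3 × 100.09 = 0.1891 g
% CaCO3 = 0.1891 / 0.6324 × 100 = 29.90 %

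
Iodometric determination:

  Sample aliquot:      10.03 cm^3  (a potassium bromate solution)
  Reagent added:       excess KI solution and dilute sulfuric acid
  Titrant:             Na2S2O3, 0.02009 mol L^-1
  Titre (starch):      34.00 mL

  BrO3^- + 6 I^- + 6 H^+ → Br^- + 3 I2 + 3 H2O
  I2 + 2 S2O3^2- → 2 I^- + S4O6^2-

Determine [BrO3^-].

0.01135 mol/L

n(S2O3^2-) = 0.03400 × 0.02009 = 6.831 × 10^-4 mol
n(I2) = n(S2O3^2-)/2 = 3.415 × 10^-4 mol
From the 1:3 ratio, n(BrO3^-) in the aliquot = 1/3 × 3.415 × 10^-4 = 1.138 × 10^-4 mol
[BrO3^-] = 1.138 × 10^-4 / 0.01003 = 0.01135 mol/L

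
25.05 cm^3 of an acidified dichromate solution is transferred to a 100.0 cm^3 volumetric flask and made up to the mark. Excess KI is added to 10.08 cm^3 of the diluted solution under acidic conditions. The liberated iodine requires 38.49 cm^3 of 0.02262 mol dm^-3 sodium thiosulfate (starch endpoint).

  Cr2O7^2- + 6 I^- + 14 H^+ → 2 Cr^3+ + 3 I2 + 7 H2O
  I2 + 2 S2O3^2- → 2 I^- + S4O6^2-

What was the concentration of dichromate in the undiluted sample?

0.05747 mol/L

n(S2O3^2-) = 0.03849 × 0.02262 = 8.706 × 10^-4 mol
n(I2) = n(S2O3^2-)/2 = 4.353 × 10^-4 mol
From the 1:3 ratio, n(Cr2O7^2-) in the aliquot = 1/3 × 4.353 × 10^-4 = 1.451 × 10^-4 mol
[Cr2O7^2-]_dilute = 1.451 × 10^-4 / 0.01008 = 0.01440 mol/L
[Cr2O7^2-]_original = 0.01440 × 100.0/25.05 = 0.05747 mol/L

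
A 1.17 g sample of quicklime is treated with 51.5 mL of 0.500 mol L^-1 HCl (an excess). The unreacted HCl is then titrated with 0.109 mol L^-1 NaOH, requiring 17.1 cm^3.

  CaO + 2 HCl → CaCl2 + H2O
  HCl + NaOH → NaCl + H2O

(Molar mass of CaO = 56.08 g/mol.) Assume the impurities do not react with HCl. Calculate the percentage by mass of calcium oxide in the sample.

57.2 %

n(HCl) added = 0.0515 × 0.500 = 0.0257 mol
n(NaOH) used in back-titration = 0.0171 × 0.109 = 1.86 × 10^-3 mol
n(HCl) left over = 1.86 × 10^-3 mol (1:1 ratio)
n(HCl) consumed by analyte = 0.0257 − 1.86 × 10^-3 = 0.0239 mol
From the 1:2 ratio, n(CaO) = 1/2 × 0.0239 = 0.0119 mol
mass of CaO = 0.0119 × 56.08 = 0.670 g
% CaO = 0.670 / 1.17 × 100 = 57.2 %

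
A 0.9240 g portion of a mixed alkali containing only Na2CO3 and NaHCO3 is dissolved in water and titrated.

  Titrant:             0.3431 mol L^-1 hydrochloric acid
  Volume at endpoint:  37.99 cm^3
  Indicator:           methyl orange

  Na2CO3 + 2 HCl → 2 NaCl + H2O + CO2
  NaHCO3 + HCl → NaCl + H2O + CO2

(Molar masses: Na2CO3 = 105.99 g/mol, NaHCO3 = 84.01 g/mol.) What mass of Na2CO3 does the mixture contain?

0.2922 g

n(HCl) = 0.03799 × 0.3431 = 0.01303 mol
Let x = n(Na2CO3), y = n(NaHCO3).
Titrant: 2x + 1y = 0.01303;  mass: 105.99x + 84.01y = 0.9240
Solving, x = 2.757 × 10^-3 mol, y = 7.520 × 10^-3 mol
mass of Na2CO3 = 2.757 × 10^-3 × 105.99 = 0.2922 g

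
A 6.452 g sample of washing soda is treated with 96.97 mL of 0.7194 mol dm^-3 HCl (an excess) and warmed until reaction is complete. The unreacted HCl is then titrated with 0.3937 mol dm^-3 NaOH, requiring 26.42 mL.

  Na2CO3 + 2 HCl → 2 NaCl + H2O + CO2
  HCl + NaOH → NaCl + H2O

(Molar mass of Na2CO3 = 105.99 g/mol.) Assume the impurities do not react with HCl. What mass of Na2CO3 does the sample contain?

3.146 g

n(HCl) added = 0.09697 × 0.7194 = 0.06976 mol
n(NaOH) used in back-titration = 0.02642 × 0.3937 = 0.01040 mol
n(HCl) left over = 0.01040 mol (1:1 ratio)
n(HCl) consumed by analyte = 0.06976 − 0.01040 = 0.05936 mol
From the 1:2 ratio, n(Na2CO3) = 1/2 × 0.05936 = 0.02968 mol
mass of Na2CO3 = 0.02968 × 105.99 = 3.146 g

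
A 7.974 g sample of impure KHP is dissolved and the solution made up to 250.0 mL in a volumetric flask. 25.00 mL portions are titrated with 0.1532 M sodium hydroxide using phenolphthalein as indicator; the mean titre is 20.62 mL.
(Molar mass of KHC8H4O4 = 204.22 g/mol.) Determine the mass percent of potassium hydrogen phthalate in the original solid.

80.90 %

KHC8H4O4 + NaOH → KNaC8H4O4 + H2O
n(NaOH) per titration = 0.02062 × 0.1532 = 3.159 × 10^-3 mol
n(KHC8H4O4) in each aliquot = 3.159 × 10^-3 mol (1:1 ratio)
n(KHC8H4O4) in the whole flask = 3.159 × 10^-3 × 250.0/25.00 = 0.03159 mol
mass of KHC8H4O4 = 0.03159 × 204.22 = 6.451 g
% KHC8H4O4 = 6.451 / 7.974 × 100 = 80.90 %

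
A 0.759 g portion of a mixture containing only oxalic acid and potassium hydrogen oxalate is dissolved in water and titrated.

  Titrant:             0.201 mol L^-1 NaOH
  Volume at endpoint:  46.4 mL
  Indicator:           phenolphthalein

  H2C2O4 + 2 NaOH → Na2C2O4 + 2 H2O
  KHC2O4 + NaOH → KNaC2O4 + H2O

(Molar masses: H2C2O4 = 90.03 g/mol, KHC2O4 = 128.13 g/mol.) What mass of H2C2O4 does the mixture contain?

n(NaOH) = 0.0464 × 0.201 = 9.33 × 10^-3 mol
Let x = n(H2C2O4), y = n(KHC2O4).
Titrant: 2x + 1y = 9.33 × 10^-3;  mass: 90.03x + 128.13y = 0.759
Solving, x = 2.62 × 10^-3 mol, y = 4.08 × 10^-3 mol
mass of H2C2O4 = 2.62 × 10^-3 × 90.03 = 0.236 g

0.236 g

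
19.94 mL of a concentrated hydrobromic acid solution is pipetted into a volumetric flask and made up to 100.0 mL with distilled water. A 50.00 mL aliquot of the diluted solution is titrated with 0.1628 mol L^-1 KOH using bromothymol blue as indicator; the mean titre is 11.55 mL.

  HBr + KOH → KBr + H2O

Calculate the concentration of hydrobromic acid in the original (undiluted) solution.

n(KOH) = 0.01155 × 0.1628 = 1.880 × 10^-3 mol
n(HBr) in the aliquot = 1.880 × 10^-3 mol (1:1 ratio)
[HBr]_dilute = 1.880 × 10^-3 / 0.05000 = 0.03761 mol/L
Dilution factor = 100.0 / 19.94 = 5.015
[HBr]_stock = 0.03761 × 5.015 = 0.1886 mol/L

0.1886 mol/L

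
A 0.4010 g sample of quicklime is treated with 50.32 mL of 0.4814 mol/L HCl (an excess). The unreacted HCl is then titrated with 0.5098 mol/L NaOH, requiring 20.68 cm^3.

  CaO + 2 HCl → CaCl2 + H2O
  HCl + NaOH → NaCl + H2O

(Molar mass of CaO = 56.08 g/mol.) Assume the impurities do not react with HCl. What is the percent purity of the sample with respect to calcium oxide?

95.67 %

n(HCl) added = 0.05032 × 0.4814 = 0.02422 mol
n(NaOH) used in back-titration = 0.02068 × 0.5098 = 0.01054 mol
n(HCl) left over = 0.01054 mol (1:1 ratio)
n(HCl) consumed by analyte = 0.02422 − 0.01054 = 0.01368 mol
From the 1:2 ratio, n(CaO) = 1/2 × 0.01368 = 6.841 × 10^-3 mol
mass of CaO = 6.841 × 10^-3 × 56.08 = 0.3836 g
% CaO = 0.3836 / 0.4010 × 100 = 95.67 %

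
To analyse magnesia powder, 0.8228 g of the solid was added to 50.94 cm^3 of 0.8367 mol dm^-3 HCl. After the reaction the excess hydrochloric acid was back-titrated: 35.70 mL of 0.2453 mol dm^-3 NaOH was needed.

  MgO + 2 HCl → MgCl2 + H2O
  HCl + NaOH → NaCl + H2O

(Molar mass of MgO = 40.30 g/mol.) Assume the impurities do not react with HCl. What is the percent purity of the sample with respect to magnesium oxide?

82.93 %

n(HCl) added = 0.05094 × 0.8367 = 0.04262 mol
n(NaOH) used in back-titration = 0.03570 × 0.2453 = 8.757 × 10^-3 mol
n(HCl) left over = 8.757 × 10^-3 mol (1:1 ratio)
n(HCl) consumed by analyte = 0.04262 − 8.757 × 10^-3 = 0.03386 mol
From the 1:2 ratio, n(MgO) = 1/2 × 0.03386 = 0.01693 mol
mass of MgO = 0.01693 × 40.30 = 0.6824 g
% MgO = 0.6824 / 0.8228 × 100 = 82.93 %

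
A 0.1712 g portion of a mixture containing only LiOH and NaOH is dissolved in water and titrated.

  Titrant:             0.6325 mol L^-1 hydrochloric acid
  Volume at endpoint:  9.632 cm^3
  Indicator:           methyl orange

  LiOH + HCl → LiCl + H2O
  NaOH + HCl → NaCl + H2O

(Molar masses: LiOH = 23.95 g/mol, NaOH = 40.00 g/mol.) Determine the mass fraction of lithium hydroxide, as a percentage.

n(HCl) = 0.009632 × 0.6325 = 6.092 × 10^-3 mol
Let x = n(LiOH), y = n(NaOH).
Titrant: 1x + 1y = 6.092 × 10^-3;  mass: 23.95x + 40.00y = 0.1712
Solving, x = 4.516 × 10^-3 mol, y = 1.576 × 10^-3 mol
mass of LiOH = 4.516 × 10^-3 × 23.95 = 0.1082 g
% LiOH = 0.1082 / 0.1712 × 100 = 63.18 %

63.18 %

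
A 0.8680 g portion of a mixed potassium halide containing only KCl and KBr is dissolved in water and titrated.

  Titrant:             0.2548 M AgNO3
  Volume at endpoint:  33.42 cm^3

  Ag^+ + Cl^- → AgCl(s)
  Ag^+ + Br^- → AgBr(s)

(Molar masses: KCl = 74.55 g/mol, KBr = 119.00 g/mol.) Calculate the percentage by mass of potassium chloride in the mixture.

28.08 %

n(AgNO3) = 0.03342 × 0.2548 = 8.515 × 10^-3 mol
Let x = n(KCl), y = n(KBr).
Titrant: 1x + 1y = 8.515 × 10^-3;  mass: 74.55x + 119.00y = 0.8680
Solving, x = 3.270 × 10^-3 mol, y = 5.246 × 10^-3 mol
mass of KCl = 3.270 × 10^-3 × 74.55 = 0.2437 g
% KCl = 0.2437 / 0.8680 × 100 = 28.08 %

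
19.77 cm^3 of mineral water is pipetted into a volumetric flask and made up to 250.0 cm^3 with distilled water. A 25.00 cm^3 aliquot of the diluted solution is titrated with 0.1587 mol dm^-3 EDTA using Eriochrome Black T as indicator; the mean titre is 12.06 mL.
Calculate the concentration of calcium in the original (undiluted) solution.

Ca^2+ + EDTA^4- → [Ca(EDTA)]^2-
n(EDTA) = 0.01206 × 0.1587 = 1.914 × 10^-3 mol
n(Ca2+) in the aliquot = 1.914 × 10^-3 mol (1:1 ratio)
[Ca2+]_dilute = 1.914 × 10^-3 / 0.02500 = 0.07656 mol/L
Dilution factor = 250.0 / 19.77 = 12.65
[Ca2+]_stock = 0.07656 × 12.65 = 0.9681 mol/L

0.9681 mol/L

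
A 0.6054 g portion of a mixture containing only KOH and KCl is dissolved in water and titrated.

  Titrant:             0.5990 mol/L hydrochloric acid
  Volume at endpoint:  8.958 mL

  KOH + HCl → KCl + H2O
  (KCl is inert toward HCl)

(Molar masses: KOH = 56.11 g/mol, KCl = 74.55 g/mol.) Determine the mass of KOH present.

0.3011 g

n(HCl) = 0.008958 × 0.5990 = 5.366 × 10^-3 mol
Let x = n(KOH), y = n(KCl).
Titrant: 1x = 5.366 × 10^-3;  mass: 56.11x + 74.55y = 0.6054
Solving, x = 5.366 × 10^-3 mol, y = 4.082 × 10^-3 mol
mass of KOH = 5.366 × 10^-3 × 56.11 = 0.3011 g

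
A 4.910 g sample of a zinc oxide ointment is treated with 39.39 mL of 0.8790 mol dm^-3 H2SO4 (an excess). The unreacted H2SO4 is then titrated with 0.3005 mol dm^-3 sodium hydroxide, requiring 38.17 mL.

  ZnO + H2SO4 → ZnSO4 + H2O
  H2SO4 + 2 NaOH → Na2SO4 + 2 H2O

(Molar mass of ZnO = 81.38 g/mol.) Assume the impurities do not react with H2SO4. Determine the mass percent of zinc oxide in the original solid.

47.88 %

n(H2SO4) added = 0.03939 × 0.8790 = 0.03462 mol
n(NaOH) used in back-titration = 0.03817 × 0.3005 = 0.01147 mol
From the 1:2 ratio, n(H2SO4) left over = 1/2 × 0.01147 = 5.735 × 10^-3 mol
n(H2SO4) consumed by analyte = 0.03462 − 5.735 × 10^-3 = 0.02889 mol
n(ZnO) = 0.02889 mol (1:1 ratio)
mass of ZnO = 0.02889 × 81.38 = 2.351 g
% ZnO = 2.351 / 4.910 × 100 = 47.88 %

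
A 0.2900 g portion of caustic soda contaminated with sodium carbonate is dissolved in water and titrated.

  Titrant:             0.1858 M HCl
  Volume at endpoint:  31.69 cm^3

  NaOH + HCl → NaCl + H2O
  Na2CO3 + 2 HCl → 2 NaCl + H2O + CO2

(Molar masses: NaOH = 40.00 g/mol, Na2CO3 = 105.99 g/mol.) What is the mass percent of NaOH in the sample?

n(HCl) = 0.03169 × 0.1858 = 5.888 × 10^-3 mol
Let x = n(NaOH), y = n(Na2CO3).
Titrant: 1x + 2y = 5.888 × 10^-3;  mass: 40.00x + 105.99y = 0.2900
Solving, x = 1.696 × 10^-3 mol, y = 2.096 × 10^-3 mol
mass of NaOH = 1.696 × 10^-3 × 40.00 = 0.06783 g
% NaOH = 0.06783 / 0.2900 × 100 = 23.39 %

23.39 %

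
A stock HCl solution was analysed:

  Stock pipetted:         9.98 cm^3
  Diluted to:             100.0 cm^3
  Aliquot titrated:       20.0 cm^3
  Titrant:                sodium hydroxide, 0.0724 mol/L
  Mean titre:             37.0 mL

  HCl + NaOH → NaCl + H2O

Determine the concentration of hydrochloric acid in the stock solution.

n(NaOH) = 0.0370 × 0.0724 = 2.68 × 10^-3 mol
n(HCl) in the aliquot = 2.68 × 10^-3 mol (1:1 ratio)
[HCl]_dilute = 2.68 × 10^-3 / 0.0200 = 0.134 mol/L
Dilution factor = 100.0 / 9.98 = 10.02
[HCl]_stock = 0.134 × 10.02 = 1.34 mol/L

1.34 mol/L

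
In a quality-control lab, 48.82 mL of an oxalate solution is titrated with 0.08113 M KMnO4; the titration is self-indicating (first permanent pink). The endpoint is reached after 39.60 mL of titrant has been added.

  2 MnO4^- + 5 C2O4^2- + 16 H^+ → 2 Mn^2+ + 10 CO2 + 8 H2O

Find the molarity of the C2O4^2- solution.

0.1645 M

n(KMnO4) = 0.03960 L × 0.08113 mol/L = 3.213 × 10^-3 mol
From the 5:2 mole ratio, n(C2O4^2-) = 5/2 × 3.213 × 10^-3 = 8.032 × 10^-3 mol
[C2O4^2-] = 8.032 × 10^-3 mol / 0.04882 L = 0.1645 mol/L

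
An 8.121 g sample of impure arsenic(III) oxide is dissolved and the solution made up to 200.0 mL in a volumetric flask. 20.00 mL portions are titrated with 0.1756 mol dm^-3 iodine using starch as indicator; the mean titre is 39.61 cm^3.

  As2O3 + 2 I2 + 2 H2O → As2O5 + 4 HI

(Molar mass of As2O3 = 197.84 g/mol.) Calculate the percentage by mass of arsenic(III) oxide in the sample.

n(I2) per titration = 0.03961 × 0.1756 = 6.956 × 10^-3 mol
From the 1:2 ratio, n(As2O3) in each aliquot = 1/2 × 6.956 × 10^-3 = 3.478 × 10^-3 mol
n(As2O3) in the whole flask = 3.478 × 10^-3 × 200.0/20.00 = 0.03478 mol
mass of As2O3 = 0.03478 × 197.84 = 6.880 g
% As2O3 = 6.880 / 8.121 × 100 = 84.72 %

84.72 %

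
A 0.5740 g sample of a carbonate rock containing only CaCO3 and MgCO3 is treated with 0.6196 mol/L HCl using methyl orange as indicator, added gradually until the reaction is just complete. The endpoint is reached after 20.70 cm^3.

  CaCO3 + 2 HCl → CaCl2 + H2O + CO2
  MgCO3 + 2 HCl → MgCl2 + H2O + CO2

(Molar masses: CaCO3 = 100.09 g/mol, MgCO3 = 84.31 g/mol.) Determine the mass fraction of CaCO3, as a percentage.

n(HCl) = 0.02070 × 0.6196 = 0.01283 mol
Let x = n(CaCO3), y = n(MgCO3).
Titrant: 2x + 2y = 0.01283;  mass: 100.09x + 84.31y = 0.5740
Solving, x = 2.112 × 10^-3 mol, y = 4.301 × 10^-3 mol
mass of CaCO3 = 2.112 × 10^-3 × 100.09 = 0.2114 g
% CaCO3 = 0.2114 / 0.5740 × 100 = 36.83 %

36.83 %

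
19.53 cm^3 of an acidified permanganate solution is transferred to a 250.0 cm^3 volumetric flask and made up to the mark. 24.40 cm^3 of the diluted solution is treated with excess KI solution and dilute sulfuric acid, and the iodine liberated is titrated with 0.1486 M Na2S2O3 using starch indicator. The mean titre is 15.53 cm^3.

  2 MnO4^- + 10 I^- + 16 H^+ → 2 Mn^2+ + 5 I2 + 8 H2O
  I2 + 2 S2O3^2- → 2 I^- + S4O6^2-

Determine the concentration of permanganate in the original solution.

n(S2O3^2-) = 0.01553 × 0.1486 = 2.308 × 10^-3 mol
n(I2) = n(S2O3^2-)/2 = 1.154 × 10^-3 mol
From the 2:5 ratio, n(MnO4^-) in the aliquot = 2/5 × 1.154 × 10^-3 = 4.616 × 10^-4 mol
[MnO4^-]_dilute = 4.616 × 10^-4 / 0.02440 = 0.01892 mol/L
[MnO4^-]_original = 0.01892 × 250.0/19.53 = 0.2421 mol/L

0.2421 M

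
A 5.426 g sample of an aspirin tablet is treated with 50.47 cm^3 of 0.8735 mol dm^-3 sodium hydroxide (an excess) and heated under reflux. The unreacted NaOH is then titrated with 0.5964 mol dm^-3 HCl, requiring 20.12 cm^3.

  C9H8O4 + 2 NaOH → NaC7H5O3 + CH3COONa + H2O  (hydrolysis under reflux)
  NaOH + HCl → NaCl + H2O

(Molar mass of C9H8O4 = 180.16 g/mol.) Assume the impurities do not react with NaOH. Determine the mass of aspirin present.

2.890 g

n(NaOH) added = 0.05047 × 0.8735 = 0.04409 mol
n(HCl) used in back-titration = 0.02012 × 0.5964 = 0.01200 mol
n(NaOH) left over = 0.01200 mol (1:1 ratio)
n(NaOH) consumed by analyte = 0.04409 − 0.01200 = 0.03209 mol
From the 1:2 ratio, n(C9H8O4) = 1/2 × 0.03209 = 0.01604 mol
mass of C9H8O4 = 0.01604 × 180.16 = 2.890 g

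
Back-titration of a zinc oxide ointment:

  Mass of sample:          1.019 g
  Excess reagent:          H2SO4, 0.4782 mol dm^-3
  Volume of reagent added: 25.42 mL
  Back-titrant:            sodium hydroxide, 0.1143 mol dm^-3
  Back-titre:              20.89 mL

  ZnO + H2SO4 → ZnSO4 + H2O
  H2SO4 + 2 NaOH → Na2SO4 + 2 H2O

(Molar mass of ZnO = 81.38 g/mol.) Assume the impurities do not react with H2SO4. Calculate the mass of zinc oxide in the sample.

0.8921 g

n(H2SO4) added = 0.02542 × 0.4782 = 0.01216 mol
n(NaOH) used in back-titration = 0.02089 × 0.1143 = 2.388 × 10^-3 mol
From the 1:2 ratio, n(H2SO4) left over = 1/2 × 2.388 × 10^-3 = 1.194 × 10^-3 mol
n(H2SO4) consumed by analyte = 0.01216 − 1.194 × 10^-3 = 0.01096 mol
n(ZnO) = 0.01096 mol (1:1 ratio)
mass of ZnO = 0.01096 × 81.38 = 0.8921 g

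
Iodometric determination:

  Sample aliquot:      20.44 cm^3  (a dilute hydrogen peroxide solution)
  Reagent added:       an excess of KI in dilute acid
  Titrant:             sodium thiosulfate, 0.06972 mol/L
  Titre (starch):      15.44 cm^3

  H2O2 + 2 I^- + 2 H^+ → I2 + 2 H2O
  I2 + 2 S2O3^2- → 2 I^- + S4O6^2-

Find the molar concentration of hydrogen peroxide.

0.02633 mol/L

n(S2O3^2-) = 0.01544 × 0.06972 = 1.076 × 10^-3 mol
n(I2) = n(S2O3^2-)/2 = 5.382 × 10^-4 mol
n(H2O2) in the aliquot = 5.382 × 10^-4 mol (1:1 ratio)
[H2O2] = 5.382 × 10^-4 / 0.02044 = 0.02633 mol/L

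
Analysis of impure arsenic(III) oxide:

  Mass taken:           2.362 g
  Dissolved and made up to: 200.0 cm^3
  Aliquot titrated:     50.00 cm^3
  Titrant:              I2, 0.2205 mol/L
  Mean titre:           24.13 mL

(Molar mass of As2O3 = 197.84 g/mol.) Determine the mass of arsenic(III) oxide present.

As2O3 + 2 I2 + 2 H2O → As2O5 + 4 HI
n(I2) per titration = 0.02413 × 0.2205 = 5.321 × 10^-3 mol
From the 1:2 ratio, n(As2O3) in each aliquot = 1/2 × 5.321 × 10^-3 = 2.660 × 10^-3 mol
n(As2O3) in the whole flask = 2.660 × 10^-3 × 200.0/50.00 = 0.01064 mol
mass of As2O3 = 0.01064 × 197.84 = 2.105 g

2.105 g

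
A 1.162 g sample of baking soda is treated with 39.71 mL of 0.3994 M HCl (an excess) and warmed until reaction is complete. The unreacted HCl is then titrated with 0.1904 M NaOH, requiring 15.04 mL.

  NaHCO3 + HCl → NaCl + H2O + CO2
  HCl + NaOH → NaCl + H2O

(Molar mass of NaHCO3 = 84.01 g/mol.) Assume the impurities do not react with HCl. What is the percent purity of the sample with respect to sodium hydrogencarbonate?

93.96 %

n(HCl) added = 0.03971 × 0.3994 = 0.01586 mol
n(NaOH) used in back-titration = 0.01504 × 0.1904 = 2.864 × 10^-3 mol
n(HCl) left over = 2.864 × 10^-3 mol (1:1 ratio)
n(HCl) consumed by analyte = 0.01586 − 2.864 × 10^-3 = 0.01300 mol
n(NaHCO3) = 0.01300 mol (1:1 ratio)
mass of NaHCO3 = 0.01300 × 84.01 = 1.092 g
% NaHCO3 = 1.092 / 1.162 × 100 = 93.96 %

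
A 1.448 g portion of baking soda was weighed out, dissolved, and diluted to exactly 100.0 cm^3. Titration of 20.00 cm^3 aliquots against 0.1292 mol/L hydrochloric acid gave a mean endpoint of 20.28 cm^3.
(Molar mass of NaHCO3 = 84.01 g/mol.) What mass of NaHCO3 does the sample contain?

NaHCO3 + HCl → NaCl + H2O + CO2
n(HCl) per titration = 0.02028 × 0.1292 = 2.620 × 10^-3 mol
n(NaHCO3) in each aliquot = 2.620 × 10^-3 mol (1:1 ratio)
n(NaHCO3) in the whole flask = 2.620 × 10^-3 × 100.0/20.00 = 0.01310 mol
mass of NaHCO3 = 0.01310 × 84.01 = 1.101 g

1.101 g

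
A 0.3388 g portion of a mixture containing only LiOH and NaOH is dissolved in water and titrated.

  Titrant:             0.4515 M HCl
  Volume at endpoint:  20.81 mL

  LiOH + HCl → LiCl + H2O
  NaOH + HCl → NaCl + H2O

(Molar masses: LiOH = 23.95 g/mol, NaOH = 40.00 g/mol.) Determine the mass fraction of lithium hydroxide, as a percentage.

16.31 %

n(HCl) = 0.02081 × 0.4515 = 9.396 × 10^-3 mol
Let x = n(LiOH), y = n(NaOH).
Titrant: 1x + 1y = 9.396 × 10^-3;  mass: 23.95x + 40.00y = 0.3388
Solving, x = 2.307 × 10^-3 mol, y = 7.089 × 10^-3 mol
mass of LiOH = 2.307 × 10^-3 × 23.95 = 0.05525 g
% LiOH = 0.05525 / 0.3388 × 100 = 16.31 %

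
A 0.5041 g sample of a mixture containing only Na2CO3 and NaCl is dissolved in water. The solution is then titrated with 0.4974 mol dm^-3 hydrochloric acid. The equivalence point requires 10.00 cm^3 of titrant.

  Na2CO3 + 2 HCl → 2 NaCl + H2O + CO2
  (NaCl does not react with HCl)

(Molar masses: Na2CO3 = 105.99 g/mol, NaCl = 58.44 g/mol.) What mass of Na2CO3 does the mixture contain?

0.2636 g

n(HCl) = 0.01000 × 0.4974 = 4.974 × 10^-3 mol
Let x = n(Na2CO3), y = n(NaCl).
Titrant: 2x = 4.974 × 10^-3;  mass: 105.99x + 58.44y = 0.5041
Solving, x = 2.487 × 10^-3 mol, y = 4.115 × 10^-3 mol
mass of Na2CO3 = 2.487 × 10^-3 × 105.99 = 0.2636 g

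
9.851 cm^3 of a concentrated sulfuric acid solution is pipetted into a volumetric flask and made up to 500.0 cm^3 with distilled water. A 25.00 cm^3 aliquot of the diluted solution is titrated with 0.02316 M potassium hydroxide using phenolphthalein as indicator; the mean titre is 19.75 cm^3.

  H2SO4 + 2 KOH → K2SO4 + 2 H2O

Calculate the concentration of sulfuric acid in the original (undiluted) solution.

0.4643 M

n(KOH) = 0.01975 × 0.02316 = 4.574 × 10^-4 mol
From the 1:2 ratio, n(H2SO4) in the aliquot = 1/2 × 4.574 × 10^-4 = 2.287 × 10^-4 mol
[H2SO4]_dilute = 2.287 × 10^-4 / 0.02500 = 0.009148 mol/L
Dilution factor = 500.0 / 9.851 = 50.76
[H2SO4]_stock = 0.009148 × 50.76 = 0.4643 mol/L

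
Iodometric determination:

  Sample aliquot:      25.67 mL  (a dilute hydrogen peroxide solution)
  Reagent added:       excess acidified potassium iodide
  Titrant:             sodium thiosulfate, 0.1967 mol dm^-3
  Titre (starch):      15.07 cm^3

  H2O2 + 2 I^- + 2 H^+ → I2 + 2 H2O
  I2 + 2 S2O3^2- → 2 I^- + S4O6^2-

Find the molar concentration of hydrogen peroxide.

n(S2O3^2-) = 0.01507 × 0.1967 = 2.964 × 10^-3 mol
n(I2) = n(S2O3^2-)/2 = 1.482 × 10^-3 mol
n(H2O2) in the aliquot = 1.482 × 10^-3 mol (1:1 ratio)
[H2O2] = 1.482 × 10^-3 / 0.02567 = 0.05774 mol/L

0.05774 mol/L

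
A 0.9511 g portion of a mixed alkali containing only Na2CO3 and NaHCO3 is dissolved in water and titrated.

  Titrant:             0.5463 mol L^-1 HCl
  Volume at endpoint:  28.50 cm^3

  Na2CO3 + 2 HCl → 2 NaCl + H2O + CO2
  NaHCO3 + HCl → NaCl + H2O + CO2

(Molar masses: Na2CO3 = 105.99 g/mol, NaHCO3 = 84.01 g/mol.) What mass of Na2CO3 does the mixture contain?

n(HCl) = 0.02850 × 0.5463 = 0.01557 mol
Let x = n(Na2CO3), y = n(NaHCO3).
Titrant: 2x + 1y = 0.01557;  mass: 105.99x + 84.01y = 0.9511
Solving, x = 5.754 × 10^-3 mol, y = 4.062 × 10^-3 mol
mass of Na2CO3 = 5.754 × 10^-3 × 105.99 = 0.6098 g

0.6098 g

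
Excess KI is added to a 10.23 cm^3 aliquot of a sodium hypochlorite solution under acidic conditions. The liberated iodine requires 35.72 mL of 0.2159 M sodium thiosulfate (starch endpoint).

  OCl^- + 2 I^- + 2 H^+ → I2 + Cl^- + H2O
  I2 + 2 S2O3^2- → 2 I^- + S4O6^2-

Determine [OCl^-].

0.3769 M

n(S2O3^2-) = 0.03572 × 0.2159 = 7.712 × 10^-3 mol
n(I2) = n(S2O3^2-)/2 = 3.856 × 10^-3 mol
n(OCl^-) in the aliquot = 3.856 × 10^-3 mol (1:1 ratio)
[OCl^-] = 3.856 × 10^-3 / 0.01023 = 0.3769 mol/L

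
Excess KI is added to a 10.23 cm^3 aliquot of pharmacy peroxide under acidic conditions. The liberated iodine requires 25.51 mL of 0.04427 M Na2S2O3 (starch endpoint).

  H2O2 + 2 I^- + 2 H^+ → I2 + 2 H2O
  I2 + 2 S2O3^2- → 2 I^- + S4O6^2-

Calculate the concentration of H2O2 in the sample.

0.05520 M

n(S2O3^2-) = 0.02551 × 0.04427 = 1.129 × 10^-3 mol
n(I2) = n(S2O3^2-)/2 = 5.647 × 10^-4 mol
n(H2O2) in the aliquot = 5.647 × 10^-4 mol (1:1 ratio)
[H2O2] = 5.647 × 10^-4 / 0.01023 = 0.05520 mol/L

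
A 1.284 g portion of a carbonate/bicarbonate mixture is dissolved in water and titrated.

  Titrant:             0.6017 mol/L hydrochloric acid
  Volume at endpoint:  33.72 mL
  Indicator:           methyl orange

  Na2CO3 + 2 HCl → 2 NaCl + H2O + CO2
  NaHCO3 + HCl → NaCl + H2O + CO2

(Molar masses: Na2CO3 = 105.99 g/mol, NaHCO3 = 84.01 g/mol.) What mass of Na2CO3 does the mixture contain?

n(HCl) = 0.03372 × 0.6017 = 0.02029 mol
Let x = n(Na2CO3), y = n(NaHCO3).
Titrant: 2x + 1y = 0.02029;  mass: 105.99x + 84.01y = 1.284
Solving, x = 6.779 × 10^-3 mol, y = 6.731 × 10^-3 mol
mass of Na2CO3 = 6.779 × 10^-3 × 105.99 = 0.7185 g

0.7185 g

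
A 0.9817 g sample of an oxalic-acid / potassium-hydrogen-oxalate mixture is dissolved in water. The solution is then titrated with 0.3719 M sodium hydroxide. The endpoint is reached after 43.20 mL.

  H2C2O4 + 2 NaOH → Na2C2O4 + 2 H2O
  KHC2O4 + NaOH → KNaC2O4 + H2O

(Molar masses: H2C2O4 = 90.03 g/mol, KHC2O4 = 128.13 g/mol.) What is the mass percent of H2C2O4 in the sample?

59.41 %

n(NaOH) = 0.04320 × 0.3719 = 0.01607 mol
Let x = n(H2C2O4), y = n(KHC2O4).
Titrant: 2x + 1y = 0.01607;  mass: 90.03x + 128.13y = 0.9817
Solving, x = 6.478 × 10^-3 mol, y = 3.110 × 10^-3 mol
mass of H2C2O4 = 6.478 × 10^-3 × 90.03 = 0.5832 g
% H2C2O4 = 0.5832 / 0.9817 × 100 = 59.41 %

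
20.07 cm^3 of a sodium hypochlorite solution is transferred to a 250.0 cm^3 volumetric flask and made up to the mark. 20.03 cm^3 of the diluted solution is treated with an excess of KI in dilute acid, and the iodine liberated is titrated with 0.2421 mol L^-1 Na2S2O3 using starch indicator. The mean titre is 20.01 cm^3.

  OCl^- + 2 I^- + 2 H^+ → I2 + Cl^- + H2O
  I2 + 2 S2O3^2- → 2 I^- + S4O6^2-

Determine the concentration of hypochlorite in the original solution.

n(S2O3^2-) = 0.02001 × 0.2421 = 4.844 × 10^-3 mol
n(I2) = n(S2O3^2-)/2 = 2.422 × 10^-3 mol
n(OCl^-) in the aliquot = 2.422 × 10^-3 mol (1:1 ratio)
[OCl^-]_dilute = 2.422 × 10^-3 / 0.02003 = 0.1209 mol/L
[OCl^-]_original = 0.1209 × 250.0/20.07 = 1.506 mol/L

1.506 mol/L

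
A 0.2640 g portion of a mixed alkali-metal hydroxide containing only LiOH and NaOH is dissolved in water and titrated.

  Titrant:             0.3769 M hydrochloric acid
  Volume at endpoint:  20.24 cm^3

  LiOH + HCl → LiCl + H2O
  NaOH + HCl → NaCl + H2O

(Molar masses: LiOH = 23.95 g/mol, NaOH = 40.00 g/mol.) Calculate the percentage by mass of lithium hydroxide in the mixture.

23.25 %

n(HCl) = 0.02024 × 0.3769 = 7.628 × 10^-3 mol
Let x = n(LiOH), y = n(NaOH).
Titrant: 1x + 1y = 7.628 × 10^-3;  mass: 23.95x + 40.00y = 0.2640
Solving, x = 2.563 × 10^-3 mol, y = 5.065 × 10^-3 mol
mass of LiOH = 2.563 × 10^-3 × 23.95 = 0.06139 g
% LiOH = 0.06139 / 0.2640 × 100 = 23.25 %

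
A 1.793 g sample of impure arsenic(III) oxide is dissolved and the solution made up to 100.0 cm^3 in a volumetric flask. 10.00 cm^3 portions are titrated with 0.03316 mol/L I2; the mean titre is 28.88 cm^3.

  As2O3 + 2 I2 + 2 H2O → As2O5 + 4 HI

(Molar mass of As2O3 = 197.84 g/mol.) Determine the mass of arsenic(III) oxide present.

0.9473 g

n(I2) per titration = 0.02888 × 0.03316 = 9.577 × 10^-4 mol
From the 1:2 ratio, n(As2O3) in each aliquot = 1/2 × 9.577 × 10^-4 = 4.788 × 10^-4 mol
n(As2O3) in the whole flask = 4.788 × 10^-4 × 100.0/10.00 = 4.788 × 10^-3 mol
mass of As2O3 = 4.788 × 10^-3 × 197.84 = 0.9473 g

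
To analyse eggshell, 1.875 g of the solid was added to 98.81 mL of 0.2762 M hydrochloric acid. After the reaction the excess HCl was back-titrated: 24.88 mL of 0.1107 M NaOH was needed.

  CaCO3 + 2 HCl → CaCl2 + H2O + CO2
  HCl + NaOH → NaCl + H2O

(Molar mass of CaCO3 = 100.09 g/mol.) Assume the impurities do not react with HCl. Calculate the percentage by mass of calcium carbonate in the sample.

65.49 %

n(HCl) added = 0.09881 × 0.2762 = 0.02729 mol
n(NaOH) used in back-titration = 0.02488 × 0.1107 = 2.754 × 10^-3 mol
n(HCl) left over = 2.754 × 10^-3 mol (1:1 ratio)
n(HCl) consumed by analyte = 0.02729 − 2.754 × 10^-3 = 0.02454 mol
From the 1:2 ratio, n(CaCO3) = 1/2 × 0.02454 = 0.01227 mol
mass of CaCO3 = 0.01227 × 100.09 = 1.228 g
% CaCO3 = 1.228 / 1.875 × 100 = 65.49 %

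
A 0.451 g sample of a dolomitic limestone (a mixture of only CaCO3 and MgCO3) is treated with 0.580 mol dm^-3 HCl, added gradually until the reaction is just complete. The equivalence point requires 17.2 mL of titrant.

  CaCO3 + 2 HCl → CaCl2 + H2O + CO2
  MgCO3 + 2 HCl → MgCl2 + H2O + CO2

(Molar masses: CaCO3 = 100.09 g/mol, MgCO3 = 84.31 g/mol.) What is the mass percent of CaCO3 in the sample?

n(HCl) = 0.0172 × 0.580 = 9.98 × 10^-3 mol
Let x = n(CaCO3), y = n(MgCO3).
Titrant: 2x + 2y = 9.98 × 10^-3;  mass: 100.09x + 84.31y = 0.451
Solving, x = 1.93 × 10^-3 mol, y = 3.06 × 10^-3 mol
mass of CaCO3 = 1.93 × 10^-3 × 100.09 = 0.193 g
% CaCO3 = 0.193 / 0.451 × 100 = 42.8 %

42.8 %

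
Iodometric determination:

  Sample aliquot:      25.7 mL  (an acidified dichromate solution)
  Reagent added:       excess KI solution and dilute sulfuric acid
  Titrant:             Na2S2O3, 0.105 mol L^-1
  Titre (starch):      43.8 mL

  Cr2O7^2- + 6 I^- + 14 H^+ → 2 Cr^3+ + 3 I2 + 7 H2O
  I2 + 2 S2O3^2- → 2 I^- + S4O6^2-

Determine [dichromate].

0.0298 mol/L

n(S2O3^2-) = 0.0438 × 0.105 = 4.60 × 10^-3 mol
n(I2) = n(S2O3^2-)/2 = 2.30 × 10^-3 mol
From the 1:3 ratio, n(Cr2O7^2-) in the aliquot = 1/3 × 2.30 × 10^-3 = 7.66 × 10^-4 mol
[Cr2O7^2-] = 7.66 × 10^-4 / 0.0257 = 0.0298 mol/L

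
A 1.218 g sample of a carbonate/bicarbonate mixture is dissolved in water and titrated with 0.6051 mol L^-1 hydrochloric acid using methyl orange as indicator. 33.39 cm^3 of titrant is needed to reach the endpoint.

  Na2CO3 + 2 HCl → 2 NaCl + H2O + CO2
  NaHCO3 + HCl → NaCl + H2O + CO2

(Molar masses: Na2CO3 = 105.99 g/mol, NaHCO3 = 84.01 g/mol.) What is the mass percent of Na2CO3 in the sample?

67.25 %

n(HCl) = 0.03339 × 0.6051 = 0.02020 mol
Let x = n(Na2CO3), y = n(NaHCO3).
Titrant: 2x + 1y = 0.02020;  mass: 105.99x + 84.01y = 1.218
Solving, x = 7.728 × 10^-3 mol, y = 4.748 × 10^-3 mol
mass of Na2CO3 = 7.728 × 10^-3 × 105.99 = 0.8191 g
% Na2CO3 = 0.8191 / 1.218 × 100 = 67.25 %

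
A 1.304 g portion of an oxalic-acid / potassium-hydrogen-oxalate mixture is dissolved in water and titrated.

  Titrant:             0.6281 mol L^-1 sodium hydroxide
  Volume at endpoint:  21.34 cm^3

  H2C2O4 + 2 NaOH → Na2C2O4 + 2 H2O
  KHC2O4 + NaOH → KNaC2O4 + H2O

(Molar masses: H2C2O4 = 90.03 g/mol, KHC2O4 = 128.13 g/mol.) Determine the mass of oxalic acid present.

n(NaOH) = 0.02134 × 0.6281 = 0.01340 mol
Let x = n(H2C2O4), y = n(KHC2O4).
Titrant: 2x + 1y = 0.01340;  mass: 90.03x + 128.13y = 1.304
Solving, x = 2.487 × 10^-3 mol, y = 8.430 × 10^-3 mol
mass of H2C2O4 = 2.487 × 10^-3 × 90.03 = 0.2239 g

0.2239 g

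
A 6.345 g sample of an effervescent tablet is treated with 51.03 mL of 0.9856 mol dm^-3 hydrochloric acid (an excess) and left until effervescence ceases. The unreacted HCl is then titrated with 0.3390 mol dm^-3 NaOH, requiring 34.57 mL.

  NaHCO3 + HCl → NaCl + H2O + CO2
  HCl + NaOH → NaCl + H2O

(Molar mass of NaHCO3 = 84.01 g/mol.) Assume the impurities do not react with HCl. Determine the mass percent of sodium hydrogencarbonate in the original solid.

n(HCl) added = 0.05103 × 0.9856 = 0.05030 mol
n(NaOH) used in back-titration = 0.03457 × 0.3390 = 0.01172 mol
n(HCl) left over = 0.01172 mol (1:1 ratio)
n(HCl) consumed by analyte = 0.05030 − 0.01172 = 0.03858 mol
n(NaHCO3) = 0.03858 mol (1:1 ratio)
mass of NaHCO3 = 0.03858 × 84.01 = 3.241 g
% NaHCO3 = 3.241 / 6.345 × 100 = 51.08 %

51.08 %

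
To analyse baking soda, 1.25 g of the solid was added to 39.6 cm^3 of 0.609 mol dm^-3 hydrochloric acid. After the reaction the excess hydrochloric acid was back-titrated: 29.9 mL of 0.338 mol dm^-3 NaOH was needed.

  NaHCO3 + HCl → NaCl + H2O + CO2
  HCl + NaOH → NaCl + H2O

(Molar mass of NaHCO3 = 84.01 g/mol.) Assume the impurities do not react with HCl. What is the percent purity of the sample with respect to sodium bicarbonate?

94.2 %

n(HCl) added = 0.0396 × 0.609 = 0.0241 mol
n(NaOH) used in back-titration = 0.0299 × 0.338 = 0.0101 mol
n(HCl) left over = 0.0101 mol (1:1 ratio)
n(HCl) consumed by analyte = 0.0241 − 0.0101 = 0.0140 mol
n(NaHCO3) = 0.0140 mol (1:1 ratio)
mass of NaHCO3 = 0.0140 × 84.01 = 1.18 g
% NaHCO3 = 1.18 / 1.25 × 100 = 94.2 %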